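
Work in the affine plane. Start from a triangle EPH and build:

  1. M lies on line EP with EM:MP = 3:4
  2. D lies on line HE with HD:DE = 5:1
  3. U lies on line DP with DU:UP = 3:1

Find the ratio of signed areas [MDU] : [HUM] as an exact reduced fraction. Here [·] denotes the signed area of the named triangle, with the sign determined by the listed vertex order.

Work in coordinates with E = (0, 0), P = (1, 0), H = (0, 1).
1. M lies on line EP with EM:MP = 3:4 ⇒ M = (3/7, 0)
2. D lies on line HE with HD:DE = 5:1 ⇒ D = (0, 1/6)
3. U lies on line DP with DU:UP = 3:1 ⇒ U = (3/4, 1/24)
2·[MDU] = -1/14, 2·[HUM] = -19/56
[MDU]:[HUM] = -1/14:-19/56 = 4/19

[MDU]:[HUM] = 4/19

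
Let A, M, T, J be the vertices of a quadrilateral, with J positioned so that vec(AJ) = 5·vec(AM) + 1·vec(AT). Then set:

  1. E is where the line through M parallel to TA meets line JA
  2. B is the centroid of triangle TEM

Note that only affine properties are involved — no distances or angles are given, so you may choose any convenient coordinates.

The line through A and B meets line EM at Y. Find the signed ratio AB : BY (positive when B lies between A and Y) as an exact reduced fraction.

Work in coordinates with A = (0, 0), M = (1, 0), T = (0, 1), J = (5, 1).
1. E is where the line through M parallel to TA meets line JA ⇒ E = (1, 1/5)
2. B is the centroid of triangle TEM ⇒ B = (2/3, 2/5)
line AB meets EM at Y = (1, 3/5)
B = A + t·(Y−A) with t = 2/3, so AB:BY = 2/3:1/3

AB:BY = 2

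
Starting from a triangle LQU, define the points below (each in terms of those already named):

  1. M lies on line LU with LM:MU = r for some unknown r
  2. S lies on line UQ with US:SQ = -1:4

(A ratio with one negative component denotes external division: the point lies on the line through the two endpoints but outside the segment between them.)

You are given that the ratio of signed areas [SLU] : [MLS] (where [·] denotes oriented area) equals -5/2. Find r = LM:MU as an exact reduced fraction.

r = 2/3

Assign L = (0, 0), Q = (1, 0), U = (0, 1) — the answer is frame-independent, so this choice is without loss of generality.
1. With LM:MU = r, write λ = r/(r+1) so M = L + λ·(U−L); M is affine-linear in λ
2. S lies on line UQ with US:SQ = -1:4 ⇒ S = (-1/3, 4/3)
Every point depending on M is an affine combination of M and λ-independent points, so each such coordinate is linear in λ; the λ² term in each signed area is a multiple of (U−L)×(U−L) = 0, so 2·[SLU] and 2·[MLS] are each linear in λ. Evaluating at λ=0 and λ=1:
  2·[SLU] = 1/3,   2·[MLS] = -1/3·λ
So [SLU]:[MLS] = (1/3) / (-1/3·λ). Setting this equal to -5/2:
  1/3 = -5/2·(-1/3·λ)  ⇒  λ = 2/5
Then r = λ/(1−λ) = (2/5)/(3/5) = 2/3. Check: with r = 2/3, M = (0, 2/5) and [SLU]:[MLS] = -5/2 as required.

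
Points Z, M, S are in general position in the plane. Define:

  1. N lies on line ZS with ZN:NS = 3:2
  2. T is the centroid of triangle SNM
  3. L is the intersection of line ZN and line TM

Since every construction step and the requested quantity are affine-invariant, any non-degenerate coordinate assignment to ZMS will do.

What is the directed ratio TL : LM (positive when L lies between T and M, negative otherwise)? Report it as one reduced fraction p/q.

Work in coordinates with Z = (0, 0), M = (1, 0), S = (0, 1).
1. N lies on line ZS with ZN:NS = 3:2 ⇒ N = (0, 3/5)
2. T is the centroid of triangle SNM ⇒ T = (1/3, 8/15)
3. L is the intersection of line ZN and line TM ⇒ L = (0, 4/5)
L = T + t·(M−T) with t = -1/2, so TL:LM = t:(1−t) = -1/2:3/2

TL:LM = -1/3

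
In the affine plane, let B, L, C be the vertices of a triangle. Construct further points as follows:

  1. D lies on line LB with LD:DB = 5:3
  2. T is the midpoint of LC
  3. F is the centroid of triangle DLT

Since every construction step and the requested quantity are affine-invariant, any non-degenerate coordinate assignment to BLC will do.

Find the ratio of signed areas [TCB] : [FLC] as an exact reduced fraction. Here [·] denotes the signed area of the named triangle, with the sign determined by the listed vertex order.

Choose coordinates B = (0, 0), L = (1, 0), C = (0, 1).
1. D lies on line LB with LD:DB = 5:3 ⇒ D = (3/8, 0)
2. T is the midpoint of LC ⇒ T = (1/2, 1/2)
3. F is the centroid of triangle DLT ⇒ F = (5/8, 1/6)
2·[TCB] = 1/2, 2·[FLC] = 5/24
[TCB]:[FLC] = 1/2:5/24 = 12/5

[TCB]:[FLC] = 12/5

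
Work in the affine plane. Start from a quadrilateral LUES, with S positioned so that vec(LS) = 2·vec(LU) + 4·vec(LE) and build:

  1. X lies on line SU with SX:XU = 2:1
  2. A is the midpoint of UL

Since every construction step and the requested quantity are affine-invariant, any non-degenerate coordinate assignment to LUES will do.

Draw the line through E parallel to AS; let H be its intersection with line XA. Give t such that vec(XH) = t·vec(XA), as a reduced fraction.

Choose coordinates L = (0, 0), U = (1, 0), E = (0, 1), S = (2, 4).
1. X lies on line SU with SX:XU = 2:1 ⇒ X = (4/3, 4/3)
2. A is the midpoint of UL ⇒ A = (1/2, 0)
through E parallel to AS: direction (3/2, 4); meets XA at H = (-27/16, -7/2)
H = X + t·(A−X) with t = 29/8

t = 29/8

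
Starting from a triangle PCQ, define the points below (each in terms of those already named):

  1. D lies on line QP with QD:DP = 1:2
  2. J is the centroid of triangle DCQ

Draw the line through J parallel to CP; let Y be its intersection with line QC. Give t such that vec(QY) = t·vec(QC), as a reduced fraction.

t = 4/9

Choose coordinates P = (0, 0), C = (1, 0), Q = (0, 1).
1. D lies on line QP with QD:DP = 1:2 ⇒ D = (0, 2/3)
2. J is the centroid of triangle DCQ ⇒ J = (1/3, 5/9)
through J parallel to CP: direction (-1, 0); meets QC at Y = (4/9, 5/9)
Y = Q + t·(C−Q) with t = 4/9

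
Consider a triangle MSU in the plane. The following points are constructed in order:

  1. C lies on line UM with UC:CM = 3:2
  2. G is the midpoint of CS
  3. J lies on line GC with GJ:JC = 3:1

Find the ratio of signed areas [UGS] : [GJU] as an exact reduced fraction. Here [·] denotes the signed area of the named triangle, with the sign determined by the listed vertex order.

Set M = (0, 0), S = (1, 0), U = (0, 1); any affine frame gives the same invariant.
1. C lies on line UM with UC:CM = 3:2 ⇒ C = (0, 2/5)
2. G is the midpoint of CS ⇒ G = (1/2, 1/5)
3. J lies on line GC with GJ:JC = 3:1 ⇒ J = (1/8, 7/20)
2·[UGS] = 3/10, 2·[GJU] = -9/40
[UGS]:[GJU] = 3/10:-9/40 = -4/3

[UGS]:[GJU] = -4/3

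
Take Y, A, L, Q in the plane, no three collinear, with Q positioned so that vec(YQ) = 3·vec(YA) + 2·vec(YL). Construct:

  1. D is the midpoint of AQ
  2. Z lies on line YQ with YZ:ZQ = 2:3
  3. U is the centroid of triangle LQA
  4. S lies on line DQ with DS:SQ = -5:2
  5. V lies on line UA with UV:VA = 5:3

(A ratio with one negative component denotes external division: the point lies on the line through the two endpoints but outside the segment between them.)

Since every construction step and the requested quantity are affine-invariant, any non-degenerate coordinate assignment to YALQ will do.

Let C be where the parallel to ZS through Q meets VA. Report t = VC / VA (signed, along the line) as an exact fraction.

Choose coordinates Y = (0, 0), A = (1, 0), L = (0, 1), Q = (3, 2).
1. D is the midpoint of AQ ⇒ D = (2, 1)
2. Z lies on line YQ with YZ:ZQ = 2:3 ⇒ Z = (6/5, 4/5)
3. U is the centroid of triangle LQA ⇒ U = (4/3, 1)
4. S lies on line DQ with DS:SQ = -5:2 ⇒ S = (11/3, 8/3)
5. V lies on line UA with UV:VA = 5:3 ⇒ V = (9/8, 3/8)
through Q parallel to ZS: direction (37/15, 28/15); meets VA at C = (101/83, 54/83)
C = V + t·(A−V) with t = -61/83

t = -61/83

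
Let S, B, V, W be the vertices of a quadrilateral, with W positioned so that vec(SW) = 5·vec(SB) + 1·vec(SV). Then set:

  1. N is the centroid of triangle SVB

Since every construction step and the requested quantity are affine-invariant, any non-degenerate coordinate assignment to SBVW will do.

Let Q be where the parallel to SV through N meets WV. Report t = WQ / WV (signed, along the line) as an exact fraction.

t = 14/15

Set S = (0, 0), B = (1, 0), V = (0, 1), W = (5, 1); any affine frame gives the same invariant.
1. N is the centroid of triangle SVB ⇒ N = (1/3, 1/3)
through N parallel to SV: direction (0, 1); meets WV at Q = (1/3, 1)
Q = W + t·(V−W) with t = 14/15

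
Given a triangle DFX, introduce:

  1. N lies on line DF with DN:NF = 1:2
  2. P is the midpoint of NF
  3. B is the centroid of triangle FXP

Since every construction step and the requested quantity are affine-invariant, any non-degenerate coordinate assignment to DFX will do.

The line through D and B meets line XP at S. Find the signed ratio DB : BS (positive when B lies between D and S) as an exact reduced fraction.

DB:BS = -7

Work in coordinates with D = (0, 0), F = (1, 0), X = (0, 1).
1. N lies on line DF with DN:NF = 1:2 ⇒ N = (1/3, 0)
2. P is the midpoint of NF ⇒ P = (2/3, 0)
3. B is the centroid of triangle FXP ⇒ B = (5/9, 1/3)
line DB meets XP at S = (10/21, 2/7)
B = D + t·(S−D) with t = 7/6, so DB:BS = 7/6:-1/6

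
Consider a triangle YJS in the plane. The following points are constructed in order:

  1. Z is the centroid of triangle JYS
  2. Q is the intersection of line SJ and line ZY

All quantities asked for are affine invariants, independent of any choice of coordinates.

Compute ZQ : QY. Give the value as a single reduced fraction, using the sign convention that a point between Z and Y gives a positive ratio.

Work in coordinates with Y = (0, 0), J = (1, 0), S = (0, 1).
1. Z is the centroid of triangle JYS ⇒ Z = (1/3, 1/3)
2. Q is the intersection of line SJ and line ZY ⇒ Q = (1/2, 1/2)
Q = Z + t·(Y−Z) with t = -1/2, so ZQ:QY = t:(1−t) = -1/2:3/2

ZQ:QY = -1/3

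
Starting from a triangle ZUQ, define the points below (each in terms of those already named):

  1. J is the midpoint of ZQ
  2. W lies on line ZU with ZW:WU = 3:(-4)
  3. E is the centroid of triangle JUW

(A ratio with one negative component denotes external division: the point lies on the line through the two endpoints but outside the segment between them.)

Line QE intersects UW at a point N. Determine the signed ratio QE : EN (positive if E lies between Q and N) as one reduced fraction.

Set Z = (0, 0), U = (1, 0), Q = (0, 1); any affine frame gives the same invariant.
1. J is the midpoint of ZQ ⇒ J = (0, 1/2)
2. W lies on line ZU with ZW:WU = 3:(-4) ⇒ W = (-3, 0)
3. E is the centroid of triangle JUW ⇒ E = (-2/3, 1/6)
line QE meets UW at N = (-4/5, 0)
E = Q + t·(N−Q) with t = 5/6, so QE:EN = 5/6:1/6

QE:EN = 5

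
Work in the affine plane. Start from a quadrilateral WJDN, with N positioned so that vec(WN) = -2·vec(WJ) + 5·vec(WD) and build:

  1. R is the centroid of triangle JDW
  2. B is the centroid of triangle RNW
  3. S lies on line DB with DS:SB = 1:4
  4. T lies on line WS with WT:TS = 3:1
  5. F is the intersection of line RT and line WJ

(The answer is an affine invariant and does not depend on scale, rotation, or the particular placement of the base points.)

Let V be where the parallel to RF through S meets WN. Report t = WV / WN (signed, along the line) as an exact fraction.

t = 76/183

Work in coordinates with W = (0, 0), J = (1, 0), D = (0, 1), N = (-2, 5).
1. R is the centroid of triangle JDW ⇒ R = (1/3, 1/3)
2. B is the centroid of triangle RNW ⇒ B = (-5/9, 16/9)
3. S lies on line DB with DS:SB = 1:4 ⇒ S = (-1/9, 52/45)
4. T lies on line WS with WT:TS = 3:1 ⇒ T = (-1/12, 13/15)
5. F is the intersection of line RT and line WJ ⇒ F = (19/32, 0)
through S parallel to RF: direction (25/96, -1/3); meets WN at V = (-152/183, 380/183)
V = W + t·(N−W) with t = 76/183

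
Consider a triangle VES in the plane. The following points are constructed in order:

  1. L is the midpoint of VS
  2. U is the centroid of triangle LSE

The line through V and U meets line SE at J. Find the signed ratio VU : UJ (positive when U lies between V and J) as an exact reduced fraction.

Set V = (0, 0), E = (1, 0), S = (0, 1); any affine frame gives the same invariant.
1. L is the midpoint of VS ⇒ L = (0, 1/2)
2. U is the centroid of triangle LSE ⇒ U = (1/3, 1/2)
line VU meets SE at J = (2/5, 3/5)
U = V + t·(J−V) with t = 5/6, so VU:UJ = 5/6:1/6

VU:UJ = 5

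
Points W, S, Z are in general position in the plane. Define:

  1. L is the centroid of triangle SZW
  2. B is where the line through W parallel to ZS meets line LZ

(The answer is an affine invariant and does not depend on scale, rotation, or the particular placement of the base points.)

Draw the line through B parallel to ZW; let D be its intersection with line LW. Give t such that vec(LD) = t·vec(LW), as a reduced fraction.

t = -2

Set W = (0, 0), S = (1, 0), Z = (0, 1); any affine frame gives the same invariant.
1. L is the centroid of triangle SZW ⇒ L = (1/3, 1/3)
2. B is where the line through W parallel to ZS meets line LZ ⇒ B = (1, -1)
through B parallel to ZW: direction (0, -1); meets LW at D = (1, 1)
D = L + t·(W−L) with t = -2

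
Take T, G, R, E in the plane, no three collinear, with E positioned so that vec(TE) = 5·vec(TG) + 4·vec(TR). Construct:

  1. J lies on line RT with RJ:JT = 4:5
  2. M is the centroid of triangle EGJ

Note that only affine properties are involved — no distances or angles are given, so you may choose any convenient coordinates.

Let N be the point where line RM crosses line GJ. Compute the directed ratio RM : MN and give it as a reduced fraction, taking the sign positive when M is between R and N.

Work in coordinates with T = (0, 0), G = (1, 0), R = (0, 1), E = (5, 4).
1. J lies on line RT with RJ:JT = 4:5 ⇒ J = (0, 5/9)
2. M is the centroid of triangle EGJ ⇒ M = (2, 41/27)
line RM meets GJ at N = (-6/11, 85/99)
M = R + t·(N−R) with t = -11/3, so RM:MN = -11/3:14/3

RM:MN = -11/14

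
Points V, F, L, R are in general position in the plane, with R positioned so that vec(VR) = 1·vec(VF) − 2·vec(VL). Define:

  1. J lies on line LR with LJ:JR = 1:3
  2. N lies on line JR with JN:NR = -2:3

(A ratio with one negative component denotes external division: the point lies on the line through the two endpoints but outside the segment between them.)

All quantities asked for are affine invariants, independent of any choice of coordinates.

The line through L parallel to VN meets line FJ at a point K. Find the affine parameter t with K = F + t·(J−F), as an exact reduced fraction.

t = 14/13

Assign V = (0, 0), F = (1, 0), L = (0, 1), R = (1, -2) — the answer is frame-independent, so this choice is without loss of generality.
1. J lies on line LR with LJ:JR = 1:3 ⇒ J = (1/4, 1/4)
2. N lies on line JR with JN:NR = -2:3 ⇒ N = (-5/4, 19/4)
through L parallel to VN: direction (-5/4, 19/4); meets FJ at K = (5/26, 7/26)
K = F + t·(J−F) with t = 14/13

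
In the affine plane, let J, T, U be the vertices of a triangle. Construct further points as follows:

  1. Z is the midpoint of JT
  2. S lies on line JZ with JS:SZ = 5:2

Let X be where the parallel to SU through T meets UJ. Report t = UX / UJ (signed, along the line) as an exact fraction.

t = -9/5

Assign J = (0, 0), T = (1, 0), U = (0, 1) — the answer is frame-independent, so this choice is without loss of generality.
1. Z is the midpoint of JT ⇒ Z = (1/2, 0)
2. S lies on line JZ with JS:SZ = 5:2 ⇒ S = (5/14, 0)
through T parallel to SU: direction (-5/14, 1); meets UJ at X = (0, 14/5)
X = U + t·(J−U) with t = -9/5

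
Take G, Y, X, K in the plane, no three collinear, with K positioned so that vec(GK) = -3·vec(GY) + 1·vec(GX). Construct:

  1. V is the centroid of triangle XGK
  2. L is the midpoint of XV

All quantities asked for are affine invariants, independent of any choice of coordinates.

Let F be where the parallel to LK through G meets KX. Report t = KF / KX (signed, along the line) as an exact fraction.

t = -4

Assign G = (0, 0), Y = (1, 0), X = (0, 1), K = (-3, 1) — the answer is frame-independent, so this choice is without loss of generality.
1. V is the centroid of triangle XGK ⇒ V = (-1, 2/3)
2. L is the midpoint of XV ⇒ L = (-1/2, 5/6)
through G parallel to LK: direction (-5/2, 1/6); meets KX at F = (-15, 1)
F = K + t·(X−K) with t = -4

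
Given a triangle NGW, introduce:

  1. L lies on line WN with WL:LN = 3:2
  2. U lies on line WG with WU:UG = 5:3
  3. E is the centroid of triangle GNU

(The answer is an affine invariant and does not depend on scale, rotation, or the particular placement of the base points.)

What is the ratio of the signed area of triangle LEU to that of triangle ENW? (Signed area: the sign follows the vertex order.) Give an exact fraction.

Work in coordinates with N = (0, 0), G = (1, 0), W = (0, 1).
1. L lies on line WN with WL:LN = 3:2 ⇒ L = (0, 2/5)
2. U lies on line WG with WU:UG = 5:3 ⇒ U = (5/8, 3/8)
3. E is the centroid of triangle GNU ⇒ E = (13/24, 1/8)
2·[LEU] = 19/120, 2·[ENW] = -13/24
[LEU]:[ENW] = 19/120:-13/24 = -19/65

[LEU]:[ENW] = -19/65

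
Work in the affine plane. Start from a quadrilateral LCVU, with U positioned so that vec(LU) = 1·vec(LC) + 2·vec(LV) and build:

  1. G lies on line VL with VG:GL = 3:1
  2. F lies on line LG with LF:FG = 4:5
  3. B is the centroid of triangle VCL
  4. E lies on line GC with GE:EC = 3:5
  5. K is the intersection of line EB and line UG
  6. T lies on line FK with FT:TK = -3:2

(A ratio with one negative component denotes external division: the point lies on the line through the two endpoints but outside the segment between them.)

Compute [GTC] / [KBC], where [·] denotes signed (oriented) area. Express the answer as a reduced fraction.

Set L = (0, 0), C = (1, 0), V = (0, 1), U = (1, 2); any affine frame gives the same invariant.
1. G lies on line VL with VG:GL = 3:1 ⇒ G = (0, 1/4)
2. F lies on line LG with LF:FG = 4:5 ⇒ F = (0, 1/9)
3. B is the centroid of triangle VCL ⇒ B = (1/3, 1/3)
4. E lies on line GC with GE:EC = 3:5 ⇒ E = (3/8, 5/32)
5. K is the intersection of line EB and line UG ⇒ K = (1/4, 11/16)
6. T lies on line FK with FT:TK = -3:2 ⇒ T = (3/4, 265/144)
2·[GTC] = -16/9, 2·[KBC] = 5/24
[GTC]:[KBC] = -16/9:5/24 = -128/15

[GTC]:[KBC] = -128/15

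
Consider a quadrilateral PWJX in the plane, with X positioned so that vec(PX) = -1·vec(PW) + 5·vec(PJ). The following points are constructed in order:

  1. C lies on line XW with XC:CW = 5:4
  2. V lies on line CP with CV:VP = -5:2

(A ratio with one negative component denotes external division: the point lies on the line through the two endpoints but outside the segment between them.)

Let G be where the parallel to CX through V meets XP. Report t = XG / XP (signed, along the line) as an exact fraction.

t = 5/3

Work in coordinates with P = (0, 0), W = (1, 0), J = (0, 1), X = (-1, 5).
1. C lies on line XW with XC:CW = 5:4 ⇒ C = (1/9, 20/9)
2. V lies on line CP with CV:VP = -5:2 ⇒ V = (-2/27, -40/27)
through V parallel to CX: direction (-10/9, 25/9); meets XP at G = (2/3, -10/3)
G = X + t·(P−X) with t = 5/3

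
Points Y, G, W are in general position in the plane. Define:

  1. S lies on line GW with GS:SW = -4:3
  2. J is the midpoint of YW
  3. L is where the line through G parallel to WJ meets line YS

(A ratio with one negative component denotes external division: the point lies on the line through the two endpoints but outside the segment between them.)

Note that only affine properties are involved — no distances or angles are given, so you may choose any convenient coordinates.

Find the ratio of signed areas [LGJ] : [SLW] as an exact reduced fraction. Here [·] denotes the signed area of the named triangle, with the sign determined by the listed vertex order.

[LGJ]:[SLW] = 1/3

Assign Y = (0, 0), G = (1, 0), W = (0, 1) — the answer is frame-independent, so this choice is without loss of generality.
1. S lies on line GW with GS:SW = -4:3 ⇒ S = (-3, 4)
2. J is the midpoint of YW ⇒ J = (0, 1/2)
3. L is where the line through G parallel to WJ meets line YS ⇒ L = (1, -4/3)
2·[LGJ] = 4/3, 2·[SLW] = 4
[LGJ]:[SLW] = 4/3:4 = 1/3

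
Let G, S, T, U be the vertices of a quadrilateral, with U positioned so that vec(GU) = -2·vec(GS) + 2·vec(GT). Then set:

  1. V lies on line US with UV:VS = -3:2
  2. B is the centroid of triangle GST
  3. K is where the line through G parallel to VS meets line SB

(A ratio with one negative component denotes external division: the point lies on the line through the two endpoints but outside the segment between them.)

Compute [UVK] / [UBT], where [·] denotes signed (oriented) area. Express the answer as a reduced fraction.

[UVK]:[UBT] = -6

Choose coordinates G = (0, 0), S = (1, 0), T = (0, 1), U = (-2, 2).
1. V lies on line US with UV:VS = -3:2 ⇒ V = (7, -4)
2. B is the centroid of triangle GST ⇒ B = (1/3, 1/3)
3. K is where the line through G parallel to VS meets line SB ⇒ K = (-3, 2)
2·[UVK] = -6, 2·[UBT] = 1
[UVK]:[UBT] = -6:1 = -6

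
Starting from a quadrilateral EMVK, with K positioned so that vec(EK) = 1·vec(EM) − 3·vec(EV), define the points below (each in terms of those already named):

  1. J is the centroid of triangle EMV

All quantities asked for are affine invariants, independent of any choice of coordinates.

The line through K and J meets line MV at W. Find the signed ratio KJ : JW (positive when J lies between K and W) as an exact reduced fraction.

KJ:JW = 8

Assign E = (0, 0), M = (1, 0), V = (0, 1), K = (1, -3) — the answer is frame-independent, so this choice is without loss of generality.
1. J is the centroid of triangle EMV ⇒ J = (1/3, 1/3)
line KJ meets MV at W = (1/4, 3/4)
J = K + t·(W−K) with t = 8/9, so KJ:JW = 8/9:1/9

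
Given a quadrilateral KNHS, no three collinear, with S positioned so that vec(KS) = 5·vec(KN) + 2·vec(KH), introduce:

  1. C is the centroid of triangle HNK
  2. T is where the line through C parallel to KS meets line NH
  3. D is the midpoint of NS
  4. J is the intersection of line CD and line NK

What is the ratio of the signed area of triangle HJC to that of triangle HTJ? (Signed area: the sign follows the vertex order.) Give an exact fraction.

Set K = (0, 0), N = (1, 0), H = (0, 1), S = (5, 2); any affine frame gives the same invariant.
1. C is the centroid of triangle HNK ⇒ C = (1/3, 1/3)
2. T is where the line through C parallel to KS meets line NH ⇒ T = (4/7, 3/7)
3. D is the midpoint of NS ⇒ D = (3, 1)
4. J is the intersection of line CD and line NK ⇒ J = (-1, 0)
2·[HJC] = 1, 2·[HTJ] = -8/7
[HJC]:[HTJ] = 1:-8/7 = -7/8

[HJC]:[HTJ] = -7/8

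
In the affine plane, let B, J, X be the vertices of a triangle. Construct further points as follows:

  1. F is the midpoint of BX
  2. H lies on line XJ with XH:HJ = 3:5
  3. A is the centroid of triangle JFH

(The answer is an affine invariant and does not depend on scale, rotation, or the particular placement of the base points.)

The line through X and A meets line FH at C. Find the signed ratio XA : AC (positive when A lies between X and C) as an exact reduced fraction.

Assign B = (0, 0), J = (1, 0), X = (0, 1) — the answer is frame-independent, so this choice is without loss of generality.
1. F is the midpoint of BX ⇒ F = (0, 1/2)
2. H lies on line XJ with XH:HJ = 3:5 ⇒ H = (3/8, 5/8)
3. A is the centroid of triangle JFH ⇒ A = (11/24, 3/8)
line XA meets FH at C = (33/112, 67/112)
A = X + t·(C−X) with t = 14/9, so XA:AC = 14/9:-5/9

XA:AC = -14/5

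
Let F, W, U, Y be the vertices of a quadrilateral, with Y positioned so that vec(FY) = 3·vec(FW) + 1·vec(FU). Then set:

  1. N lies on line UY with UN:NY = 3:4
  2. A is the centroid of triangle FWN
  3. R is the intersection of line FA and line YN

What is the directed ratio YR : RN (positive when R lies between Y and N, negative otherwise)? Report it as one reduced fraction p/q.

YR:RN = 5/7

Set F = (0, 0), W = (1, 0), U = (0, 1), Y = (3, 1); any affine frame gives the same invariant.
1. N lies on line UY with UN:NY = 3:4 ⇒ N = (9/7, 1)
2. A is the centroid of triangle FWN ⇒ A = (16/21, 1/3)
3. R is the intersection of line FA and line YN ⇒ R = (16/7, 1)
R = Y + t·(N−Y) with t = 5/12, so YR:RN = t:(1−t) = 5/12:7/12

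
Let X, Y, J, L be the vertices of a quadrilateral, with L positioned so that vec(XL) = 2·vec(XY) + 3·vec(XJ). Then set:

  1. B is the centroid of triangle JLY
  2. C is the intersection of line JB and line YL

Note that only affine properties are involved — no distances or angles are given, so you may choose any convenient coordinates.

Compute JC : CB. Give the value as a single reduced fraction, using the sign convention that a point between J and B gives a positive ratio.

Set X = (0, 0), Y = (1, 0), J = (0, 1), L = (2, 3); any affine frame gives the same invariant.
1. B is the centroid of triangle JLY ⇒ B = (1, 4/3)
2. C is the intersection of line JB and line YL ⇒ C = (3/2, 3/2)
C = J + t·(B−J) with t = 3/2, so JC:CB = t:(1−t) = 3/2:-1/2

JC:CB = -3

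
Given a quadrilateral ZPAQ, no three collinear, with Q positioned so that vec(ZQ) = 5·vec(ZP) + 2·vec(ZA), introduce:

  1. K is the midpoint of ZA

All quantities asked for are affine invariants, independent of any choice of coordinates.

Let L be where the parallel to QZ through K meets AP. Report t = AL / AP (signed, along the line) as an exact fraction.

Set Z = (0, 0), P = (1, 0), A = (0, 1), Q = (5, 2); any affine frame gives the same invariant.
1. K is the midpoint of ZA ⇒ K = (0, 1/2)
through K parallel to QZ: direction (-5, -2); meets AP at L = (5/14, 9/14)
L = A + t·(P−A) with t = 5/14

t = 5/14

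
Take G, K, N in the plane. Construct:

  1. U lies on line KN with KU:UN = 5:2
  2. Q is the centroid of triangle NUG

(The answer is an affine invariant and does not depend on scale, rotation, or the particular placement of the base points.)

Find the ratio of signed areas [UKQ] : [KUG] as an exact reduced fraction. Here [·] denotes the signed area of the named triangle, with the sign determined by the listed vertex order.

[UKQ]:[KUG] = -1/3

Set G = (0, 0), K = (1, 0), N = (0, 1); any affine frame gives the same invariant.
1. U lies on line KN with KU:UN = 5:2 ⇒ U = (2/7, 5/7)
2. Q is the centroid of triangle NUG ⇒ Q = (2/21, 4/7)
2·[UKQ] = -5/21, 2·[KUG] = 5/7
[UKQ]:[KUG] = -5/21:5/7 = -1/3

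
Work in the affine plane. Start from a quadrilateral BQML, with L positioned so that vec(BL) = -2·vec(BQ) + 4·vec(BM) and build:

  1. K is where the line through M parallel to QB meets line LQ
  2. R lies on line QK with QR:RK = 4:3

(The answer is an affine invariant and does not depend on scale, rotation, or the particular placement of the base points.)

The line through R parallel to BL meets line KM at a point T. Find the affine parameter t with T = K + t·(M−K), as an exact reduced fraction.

t = -3/7

Work in coordinates with B = (0, 0), Q = (1, 0), M = (0, 1), L = (-2, 4).
1. K is where the line through M parallel to QB meets line LQ ⇒ K = (1/4, 1)
2. R lies on line QK with QR:RK = 4:3 ⇒ R = (4/7, 4/7)
through R parallel to BL: direction (-2, 4); meets KM at T = (5/14, 1)
T = K + t·(M−K) with t = -3/7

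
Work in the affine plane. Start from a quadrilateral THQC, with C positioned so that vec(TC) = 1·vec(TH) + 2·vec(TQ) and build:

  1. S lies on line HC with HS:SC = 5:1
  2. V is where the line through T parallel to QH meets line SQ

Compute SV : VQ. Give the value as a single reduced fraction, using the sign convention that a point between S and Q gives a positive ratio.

SV:VQ = -8/3

Set T = (0, 0), H = (1, 0), Q = (0, 1), C = (1, 2); any affine frame gives the same invariant.
1. S lies on line HC with HS:SC = 5:1 ⇒ S = (1, 5/3)
2. V is where the line through T parallel to QH meets line SQ ⇒ V = (-3/5, 3/5)
V = S + t·(Q−S) with t = 8/5, so SV:VQ = t:(1−t) = 8/5:-3/5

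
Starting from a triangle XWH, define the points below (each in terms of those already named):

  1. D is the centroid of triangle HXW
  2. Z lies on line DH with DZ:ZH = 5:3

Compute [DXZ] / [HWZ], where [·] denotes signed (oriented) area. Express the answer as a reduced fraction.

Set X = (0, 0), W = (1, 0), H = (0, 1); any affine frame gives the same invariant.
1. D is the centroid of triangle HXW ⇒ D = (1/3, 1/3)
2. Z lies on line DH with DZ:ZH = 5:3 ⇒ Z = (1/8, 3/4)
2·[DXZ] = -5/24, 2·[HWZ] = -1/8
[DXZ]:[HWZ] = -5/24:-1/8 = 5/3

[DXZ]:[HWZ] = 5/3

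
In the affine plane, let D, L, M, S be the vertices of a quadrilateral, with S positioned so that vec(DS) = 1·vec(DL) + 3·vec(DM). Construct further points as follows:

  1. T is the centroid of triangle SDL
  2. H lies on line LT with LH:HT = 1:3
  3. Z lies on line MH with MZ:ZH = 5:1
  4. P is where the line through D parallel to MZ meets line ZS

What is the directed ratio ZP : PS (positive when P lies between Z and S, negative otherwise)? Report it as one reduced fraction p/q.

ZP:PS = -11/42

Assign D = (0, 0), L = (1, 0), M = (0, 1), S = (1, 3) — the answer is frame-independent, so this choice is without loss of generality.
1. T is the centroid of triangle SDL ⇒ T = (2/3, 1)
2. H lies on line LT with LH:HT = 1:3 ⇒ H = (11/12, 1/4)
3. Z lies on line MH with MZ:ZH = 5:1 ⇒ Z = (55/72, 3/8)
4. P is where the line through D parallel to MZ meets line ZS ⇒ P = (253/372, -69/124)
P = Z + t·(S−Z) with t = -11/31, so ZP:PS = t:(1−t) = -11/31:42/31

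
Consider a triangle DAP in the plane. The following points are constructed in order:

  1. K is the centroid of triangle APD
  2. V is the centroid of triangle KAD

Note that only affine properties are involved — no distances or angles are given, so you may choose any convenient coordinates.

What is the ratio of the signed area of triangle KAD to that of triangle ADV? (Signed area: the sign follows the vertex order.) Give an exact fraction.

[KAD]:[ADV] = 3

Choose coordinates D = (0, 0), A = (1, 0), P = (0, 1).
1. K is the centroid of triangle APD ⇒ K = (1/3, 1/3)
2. V is the centroid of triangle KAD ⇒ V = (4/9, 1/9)
2·[KAD] = -1/3, 2·[ADV] = -1/9
[KAD]:[ADV] = -1/3:-1/9 = 3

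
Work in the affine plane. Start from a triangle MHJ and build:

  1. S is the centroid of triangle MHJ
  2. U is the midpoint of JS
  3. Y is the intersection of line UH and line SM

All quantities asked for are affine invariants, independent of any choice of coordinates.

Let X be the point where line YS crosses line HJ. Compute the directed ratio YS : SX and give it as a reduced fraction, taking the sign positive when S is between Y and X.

YS:SX = -2/3

Assign M = (0, 0), H = (1, 0), J = (0, 1) — the answer is frame-independent, so this choice is without loss of generality.
1. S is the centroid of triangle MHJ ⇒ S = (1/3, 1/3)
2. U is the midpoint of JS ⇒ U = (1/6, 2/3)
3. Y is the intersection of line UH and line SM ⇒ Y = (4/9, 4/9)
line YS meets HJ at X = (1/2, 1/2)
S = Y + t·(X−Y) with t = -2, so YS:SX = -2:3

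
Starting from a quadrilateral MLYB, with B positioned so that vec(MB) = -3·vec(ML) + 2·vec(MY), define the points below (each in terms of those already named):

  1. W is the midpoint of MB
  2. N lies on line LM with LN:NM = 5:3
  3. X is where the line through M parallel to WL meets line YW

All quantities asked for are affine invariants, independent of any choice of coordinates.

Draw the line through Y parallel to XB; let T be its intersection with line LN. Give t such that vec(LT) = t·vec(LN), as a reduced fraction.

Work in coordinates with M = (0, 0), L = (1, 0), Y = (0, 1), B = (-3, 2).
1. W is the midpoint of MB ⇒ W = (-3/2, 1)
2. N lies on line LM with LN:NM = 5:3 ⇒ N = (3/8, 0)
3. X is where the line through M parallel to WL meets line YW ⇒ X = (-5/2, 1)
through Y parallel to XB: direction (-1/2, 1); meets LN at T = (1/2, 0)
T = L + t·(N−L) with t = 4/5

t = 4/5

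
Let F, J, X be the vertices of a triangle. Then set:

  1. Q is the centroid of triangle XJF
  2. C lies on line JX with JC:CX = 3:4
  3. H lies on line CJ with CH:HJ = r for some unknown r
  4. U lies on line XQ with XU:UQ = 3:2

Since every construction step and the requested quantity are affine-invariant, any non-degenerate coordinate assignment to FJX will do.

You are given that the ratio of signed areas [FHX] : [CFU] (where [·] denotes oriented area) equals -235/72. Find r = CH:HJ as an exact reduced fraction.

r = 5/3

Work in coordinates with F = (0, 0), J = (1, 0), X = (0, 1).
1. Q is the centroid of triangle XJF ⇒ Q = (1/3, 1/3)
2. C lies on line JX with JC:CX = 3:4 ⇒ C = (4/7, 3/7)
3. With CH:HJ = r, write λ = r/(r+1) so H = C + λ·(J−C); H is affine-linear in λ
4. U lies on line XQ with XU:UQ = 3:2 ⇒ U = (1/5, 3/5)
Every point depending on H is an affine combination of H and λ-independent points, so each such coordinate is linear in λ; the λ² term in each signed area is a multiple of (J−C)×(J−C) = 0, so 2·[FHX] and 2·[CFU] are each linear in λ. Evaluating at λ=0 and λ=1:
  2·[FHX] = 3/7·λ + 4/7,   2·[CFU] = -9/35
So [FHX]:[CFU] = (3/7·λ + 4/7) / (-9/35). Setting this equal to -235/72:
  3/7·λ + 4/7 = -235/72·(-9/35)  ⇒  λ = 5/8
Then r = λ/(1−λ) = (5/8)/(3/8) = 5/3. Check: with r = 5/3, H = (47/56, 9/56) and [FHX]:[CFU] = -235/72 as required.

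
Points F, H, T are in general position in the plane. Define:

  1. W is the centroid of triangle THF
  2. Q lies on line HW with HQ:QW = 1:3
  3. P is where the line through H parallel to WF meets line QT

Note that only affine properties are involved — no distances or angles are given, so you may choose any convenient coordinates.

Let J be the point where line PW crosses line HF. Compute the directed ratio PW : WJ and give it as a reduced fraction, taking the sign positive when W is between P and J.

PW:WJ = -8/7

Choose coordinates F = (0, 0), H = (1, 0), T = (0, 1).
1. W is the centroid of triangle THF ⇒ W = (1/3, 1/3)
2. Q lies on line HW with HQ:QW = 1:3 ⇒ Q = (5/6, 1/12)
3. P is where the line through H parallel to WF meets line QT ⇒ P = (20/21, -1/21)
line PW meets HF at J = (7/8, 0)
W = P + t·(J−P) with t = 8, so PW:WJ = 8:-7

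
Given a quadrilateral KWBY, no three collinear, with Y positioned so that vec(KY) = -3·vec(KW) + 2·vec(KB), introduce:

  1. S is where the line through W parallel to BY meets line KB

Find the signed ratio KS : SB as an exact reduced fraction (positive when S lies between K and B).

Set K = (0, 0), W = (1, 0), B = (0, 1), Y = (-3, 2); any affine frame gives the same invariant.
1. S is where the line through W parallel to BY meets line KB ⇒ S = (0, 1/3)
S = K + t·(B−K) with t = 1/3, so KS:SB = t:(1−t) = 1/3:2/3

KS:SB = 1/2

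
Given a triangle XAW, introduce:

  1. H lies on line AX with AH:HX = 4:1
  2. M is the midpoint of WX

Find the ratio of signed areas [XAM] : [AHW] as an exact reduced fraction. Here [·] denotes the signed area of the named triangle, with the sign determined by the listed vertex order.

Work in coordinates with X = (0, 0), A = (1, 0), W = (0, 1).
1. H lies on line AX with AH:HX = 4:1 ⇒ H = (1/5, 0)
2. M is the midpoint of WX ⇒ M = (0, 1/2)
2·[XAM] = 1/2, 2·[AHW] = -4/5
[XAM]:[AHW] = 1/2:-4/5 = -5/8

[XAM]:[AHW] = -5/8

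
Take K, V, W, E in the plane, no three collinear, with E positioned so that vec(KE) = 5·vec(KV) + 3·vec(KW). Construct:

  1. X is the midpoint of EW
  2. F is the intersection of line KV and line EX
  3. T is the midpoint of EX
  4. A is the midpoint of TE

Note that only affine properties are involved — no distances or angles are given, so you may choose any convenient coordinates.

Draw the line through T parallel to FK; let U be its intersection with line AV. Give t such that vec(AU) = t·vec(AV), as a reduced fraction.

t = 1/11

Work in coordinates with K = (0, 0), V = (1, 0), W = (0, 1), E = (5, 3).
1. X is the midpoint of EW ⇒ X = (5/2, 2)
2. F is the intersection of line KV and line EX ⇒ F = (-5/2, 0)
3. T is the midpoint of EX ⇒ T = (15/4, 5/2)
4. A is the midpoint of TE ⇒ A = (35/8, 11/4)
through T parallel to FK: direction (5/2, 0); meets AV at U = (179/44, 5/2)
U = A + t·(V−A) with t = 1/11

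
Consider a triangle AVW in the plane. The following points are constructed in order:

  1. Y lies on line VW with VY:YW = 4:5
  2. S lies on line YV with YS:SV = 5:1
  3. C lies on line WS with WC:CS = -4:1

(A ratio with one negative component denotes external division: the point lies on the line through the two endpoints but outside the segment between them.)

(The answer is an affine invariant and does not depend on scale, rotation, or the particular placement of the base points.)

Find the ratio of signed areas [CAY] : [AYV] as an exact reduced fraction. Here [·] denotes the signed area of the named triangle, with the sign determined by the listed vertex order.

Set A = (0, 0), V = (1, 0), W = (0, 1); any affine frame gives the same invariant.
1. Y lies on line VW with VY:YW = 4:5 ⇒ Y = (5/9, 4/9)
2. S lies on line YV with YS:SV = 5:1 ⇒ S = (25/27, 2/27)
3. C lies on line WS with WC:CS = -4:1 ⇒ C = (100/81, -19/81)
2·[CAY] = -55/81, 2·[AYV] = -4/9
[CAY]:[AYV] = -55/81:-4/9 = 55/36

[CAY]:[AYV] = 55/36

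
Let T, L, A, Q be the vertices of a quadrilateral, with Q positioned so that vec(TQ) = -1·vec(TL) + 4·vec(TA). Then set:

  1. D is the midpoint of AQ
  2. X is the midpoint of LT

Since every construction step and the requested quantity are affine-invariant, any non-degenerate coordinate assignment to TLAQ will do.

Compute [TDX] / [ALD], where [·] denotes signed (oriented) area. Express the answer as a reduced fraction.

[TDX]:[ALD] = -5/4

Work in coordinates with T = (0, 0), L = (1, 0), A = (0, 1), Q = (-1, 4).
1. D is the midpoint of AQ ⇒ D = (-1/2, 5/2)
2. X is the midpoint of LT ⇒ X = (1/2, 0)
2·[TDX] = -5/4, 2·[ALD] = 1
[TDX]:[ALD] = -5/4:1 = -5/4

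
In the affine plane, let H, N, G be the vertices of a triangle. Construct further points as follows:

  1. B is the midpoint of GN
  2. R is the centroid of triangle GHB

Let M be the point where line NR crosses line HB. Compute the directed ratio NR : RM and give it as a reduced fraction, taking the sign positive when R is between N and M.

Choose coordinates H = (0, 0), N = (1, 0), G = (0, 1).
1. B is the midpoint of GN ⇒ B = (1/2, 1/2)
2. R is the centroid of triangle GHB ⇒ R = (1/6, 1/2)
line NR meets HB at M = (3/8, 3/8)
R = N + t·(M−N) with t = 4/3, so NR:RM = 4/3:-1/3

NR:RM = -4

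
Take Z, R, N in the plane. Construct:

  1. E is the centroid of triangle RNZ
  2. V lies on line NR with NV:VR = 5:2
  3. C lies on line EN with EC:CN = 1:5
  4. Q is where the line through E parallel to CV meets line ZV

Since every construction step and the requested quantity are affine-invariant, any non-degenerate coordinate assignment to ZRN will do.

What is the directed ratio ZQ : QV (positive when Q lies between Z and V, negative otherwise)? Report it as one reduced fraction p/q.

ZQ:QV = 5

Assign Z = (0, 0), R = (1, 0), N = (0, 1) — the answer is frame-independent, so this choice is without loss of generality.
1. E is the centroid of triangle RNZ ⇒ E = (1/3, 1/3)
2. V lies on line NR with NV:VR = 5:2 ⇒ V = (5/7, 2/7)
3. C lies on line EN with EC:CN = 1:5 ⇒ C = (5/18, 4/9)
4. Q is where the line through E parallel to CV meets line ZV ⇒ Q = (25/42, 5/21)
Q = Z + t·(V−Z) with t = 5/6, so ZQ:QV = t:(1−t) = 5/6:1/6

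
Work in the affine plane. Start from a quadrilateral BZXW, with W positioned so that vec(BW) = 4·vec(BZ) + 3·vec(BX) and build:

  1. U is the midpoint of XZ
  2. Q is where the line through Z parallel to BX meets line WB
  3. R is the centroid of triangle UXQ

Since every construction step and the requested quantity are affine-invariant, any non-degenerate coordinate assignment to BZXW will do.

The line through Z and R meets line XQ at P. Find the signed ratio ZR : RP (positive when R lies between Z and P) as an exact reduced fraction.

ZR:RP = 5

Choose coordinates B = (0, 0), Z = (1, 0), X = (0, 1), W = (4, 3).
1. U is the midpoint of XZ ⇒ U = (1/2, 1/2)
2. Q is where the line through Z parallel to BX meets line WB ⇒ Q = (1, 3/4)
3. R is the centroid of triangle UXQ ⇒ R = (1/2, 3/4)
line ZR meets XQ at P = (2/5, 9/10)
R = Z + t·(P−Z) with t = 5/6, so ZR:RP = 5/6:1/6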